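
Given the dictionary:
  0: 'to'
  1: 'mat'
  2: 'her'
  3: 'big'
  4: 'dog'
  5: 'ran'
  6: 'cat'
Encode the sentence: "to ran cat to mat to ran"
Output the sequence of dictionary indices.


Look up each word in the dictionary:
  'to' -> 0
  'ran' -> 5
  'cat' -> 6
  'to' -> 0
  'mat' -> 1
  'to' -> 0
  'ran' -> 5

Encoded: [0, 5, 6, 0, 1, 0, 5]


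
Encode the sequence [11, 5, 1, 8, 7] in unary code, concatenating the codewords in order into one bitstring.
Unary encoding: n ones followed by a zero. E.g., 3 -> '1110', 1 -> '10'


Encode each number as n ones followed by a terminating 0:
  11 -> 111111111110 (12 bits)
  5 -> 111110 (6 bits)
  1 -> 10 (2 bits)
  8 -> 111111110 (9 bits)
  7 -> 11111110 (8 bits)
Total length = 12 + 6 + 2 + 9 + 8 = 37 bits.

Unary([11, 5, 1, 8, 7]) = 1111111111101111101011111111011111110 (37 bits)


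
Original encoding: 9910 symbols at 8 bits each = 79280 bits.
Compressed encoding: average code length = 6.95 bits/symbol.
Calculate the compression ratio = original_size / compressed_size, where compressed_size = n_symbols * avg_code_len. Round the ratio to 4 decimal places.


original_size = n_symbols * orig_bits = 9910 * 8 = 79280 bits
compressed_size = n_symbols * avg_code_len = 9910 * 6.95 = 68874.5 bits
ratio = original_size / compressed_size = 79280 / 68874.5 = 1.1511

Compression ratio = 1.1511


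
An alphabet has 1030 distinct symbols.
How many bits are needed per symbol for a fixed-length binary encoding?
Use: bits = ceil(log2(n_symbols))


log2(1030) = 10.0084
Bracket: 2^10 = 1024 < 1030 <= 2^11 = 2048
So ceil(log2(1030)) = 11

bits = ceil(log2(1030)) = ceil(10.0084) = 11 bits


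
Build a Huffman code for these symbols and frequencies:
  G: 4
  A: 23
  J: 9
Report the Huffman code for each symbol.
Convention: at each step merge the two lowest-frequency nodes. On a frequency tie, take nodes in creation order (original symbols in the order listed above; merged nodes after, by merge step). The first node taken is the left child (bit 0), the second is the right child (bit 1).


Huffman tree construction:
Step 1: Merge G(4) + J(9) = 13
Step 2: Merge (G+J)(13) + A(23) = 36
Read each symbol's code off the tree from the root (left child = 0, right child = 1).

Codes:
  G: 00 (length 2)
  A: 1 (length 1)
  J: 01 (length 2)
Average code length: 49/36 = 1.3611 bits/symbol


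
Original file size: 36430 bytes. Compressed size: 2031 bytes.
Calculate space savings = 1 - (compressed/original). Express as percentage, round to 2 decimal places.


ratio = compressed/original = 2031/36430 = 0.055751
savings = 1 - ratio = 1 - 0.055751 = 0.944249
as a percentage: 0.944249 * 100 = 94.42%

Space savings = 1 - 2031/36430 = 94.42%


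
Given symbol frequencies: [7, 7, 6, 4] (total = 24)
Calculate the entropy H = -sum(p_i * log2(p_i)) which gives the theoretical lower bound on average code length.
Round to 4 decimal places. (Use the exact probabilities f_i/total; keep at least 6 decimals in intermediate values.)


Per-symbol terms -p_i * log2(p_i) with p_i = f_i/24:
  p = 7/24 = 0.291667: log2(p) = -1.777608, -p*log2(p) = 0.518469
  p = 7/24 = 0.291667: log2(p) = -1.777608, -p*log2(p) = 0.518469
  p = 6/24 = 0.250000: log2(p) = -2.000000, -p*log2(p) = 0.500000
  p = 4/24 = 0.166667: log2(p) = -2.584963, -p*log2(p) = 0.430827
H = 0.518469 + 0.518469 + 0.500000 + 0.430827 = 1.967765

H = 1.9678 bits/symbol


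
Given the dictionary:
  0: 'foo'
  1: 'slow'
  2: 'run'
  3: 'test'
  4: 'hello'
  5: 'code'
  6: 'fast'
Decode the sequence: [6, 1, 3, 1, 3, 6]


Look up each index in the dictionary:
  6 -> 'fast'
  1 -> 'slow'
  3 -> 'test'
  1 -> 'slow'
  3 -> 'test'
  6 -> 'fast'

Decoded: "fast slow test slow test fast"


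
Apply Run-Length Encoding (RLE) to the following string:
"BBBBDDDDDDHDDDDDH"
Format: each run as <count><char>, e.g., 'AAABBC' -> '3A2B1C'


Scanning runs left to right:
  i=0: run of 'B' x 4 -> '4B'
  i=4: run of 'D' x 6 -> '6D'
  i=10: run of 'H' x 1 -> '1H'
  i=11: run of 'D' x 5 -> '5D'
  i=16: run of 'H' x 1 -> '1H'

RLE = 4B6D1H5D1H


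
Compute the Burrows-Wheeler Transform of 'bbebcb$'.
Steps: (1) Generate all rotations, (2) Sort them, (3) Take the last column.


Rotations (sorted):
  0: $bbebcb -> last char: b
  1: b$bbebc -> last char: c
  2: bbebcb$ -> last char: $
  3: bcb$bbe -> last char: e
  4: bebcb$b -> last char: b
  5: cb$bbeb -> last char: b
  6: ebcb$bb -> last char: b


BWT = bc$ebbb


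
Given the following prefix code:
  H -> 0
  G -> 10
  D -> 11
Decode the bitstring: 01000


Decoding step by step:
Bits 0 -> H
Bits 10 -> G
Bits 0 -> H
Bits 0 -> H


Decoded message: HGHH


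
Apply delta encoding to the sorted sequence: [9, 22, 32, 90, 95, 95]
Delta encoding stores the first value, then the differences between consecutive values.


First value: 9
Deltas:
  22 - 9 = 13
  32 - 22 = 10
  90 - 32 = 58
  95 - 90 = 5
  95 - 95 = 0


Delta encoded: [9, 13, 10, 58, 5, 0]


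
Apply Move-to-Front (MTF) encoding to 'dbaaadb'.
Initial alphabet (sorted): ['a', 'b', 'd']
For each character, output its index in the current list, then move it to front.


MTF encoding:
'd': index 2 in ['a', 'b', 'd'] -> ['d', 'a', 'b']
'b': index 2 in ['d', 'a', 'b'] -> ['b', 'd', 'a']
'a': index 2 in ['b', 'd', 'a'] -> ['a', 'b', 'd']
'a': index 0 in ['a', 'b', 'd'] -> ['a', 'b', 'd']
'a': index 0 in ['a', 'b', 'd'] -> ['a', 'b', 'd']
'd': index 2 in ['a', 'b', 'd'] -> ['d', 'a', 'b']
'b': index 2 in ['d', 'a', 'b'] -> ['b', 'd', 'a']


Output: [2, 2, 2, 0, 0, 2, 2]


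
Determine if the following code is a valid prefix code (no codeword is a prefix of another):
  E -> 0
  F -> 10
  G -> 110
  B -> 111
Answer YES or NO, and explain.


Checking each pair (does one codeword prefix another?):
  E='0' vs F='10': no prefix
  E='0' vs G='110': no prefix
  E='0' vs B='111': no prefix
  F='10' vs E='0': no prefix
  F='10' vs G='110': no prefix
  F='10' vs B='111': no prefix
  G='110' vs E='0': no prefix
  G='110' vs F='10': no prefix
  G='110' vs B='111': no prefix
  B='111' vs E='0': no prefix
  B='111' vs F='10': no prefix
  B='111' vs G='110': no prefix
No violation found over all pairs.

YES -- this is a valid prefix code. No codeword is a prefix of any other codeword.


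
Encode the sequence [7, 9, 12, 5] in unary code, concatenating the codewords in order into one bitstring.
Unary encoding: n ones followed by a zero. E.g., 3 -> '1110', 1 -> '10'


Encode each number as n ones followed by a terminating 0:
  7 -> 11111110 (8 bits)
  9 -> 1111111110 (10 bits)
  12 -> 1111111111110 (13 bits)
  5 -> 111110 (6 bits)
Total length = 8 + 10 + 13 + 6 = 37 bits.

Unary([7, 9, 12, 5]) = 1111111011111111101111111111110111110 (37 bits)


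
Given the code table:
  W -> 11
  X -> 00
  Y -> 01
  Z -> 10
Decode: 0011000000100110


Decoding:
00 -> X
11 -> W
00 -> X
00 -> X
00 -> X
10 -> Z
01 -> Y
10 -> Z


Result: XWXXXZYZ


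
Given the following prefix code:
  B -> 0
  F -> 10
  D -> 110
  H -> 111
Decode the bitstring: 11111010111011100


Decoding step by step:
Bits 111 -> H
Bits 110 -> D
Bits 10 -> F
Bits 111 -> H
Bits 0 -> B
Bits 111 -> H
Bits 0 -> B
Bits 0 -> B


Decoded message: HDFHBHBB


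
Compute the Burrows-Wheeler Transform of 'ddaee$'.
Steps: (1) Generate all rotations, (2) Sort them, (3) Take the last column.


Rotations (sorted):
  0: $ddaee -> last char: e
  1: aee$dd -> last char: d
  2: daee$d -> last char: d
  3: ddaee$ -> last char: $
  4: e$ddae -> last char: e
  5: ee$dda -> last char: a


BWT = edd$ea


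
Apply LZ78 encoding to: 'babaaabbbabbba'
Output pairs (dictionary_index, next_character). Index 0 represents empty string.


LZ78 encoding steps:
Dictionary: {0: ''}
Step 1: w='' (idx 0), next='b' -> output (0, 'b'), add 'b' as idx 1
Step 2: w='' (idx 0), next='a' -> output (0, 'a'), add 'a' as idx 2
Step 3: w='b' (idx 1), next='a' -> output (1, 'a'), add 'ba' as idx 3
Step 4: w='a' (idx 2), next='a' -> output (2, 'a'), add 'aa' as idx 4
Step 5: w='b' (idx 1), next='b' -> output (1, 'b'), add 'bb' as idx 5
Step 6: w='ba' (idx 3), next='b' -> output (3, 'b'), add 'bab' as idx 6
Step 7: w='bb' (idx 5), next='a' -> output (5, 'a'), add 'bba' as idx 7


Encoded: [(0, 'b'), (0, 'a'), (1, 'a'), (2, 'a'), (1, 'b'), (3, 'b'), (5, 'a')]


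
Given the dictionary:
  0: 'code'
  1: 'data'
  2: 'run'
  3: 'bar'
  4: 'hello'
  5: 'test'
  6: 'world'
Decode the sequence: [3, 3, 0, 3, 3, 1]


Look up each index in the dictionary:
  3 -> 'bar'
  3 -> 'bar'
  0 -> 'code'
  3 -> 'bar'
  3 -> 'bar'
  1 -> 'data'

Decoded: "bar bar code bar bar data"


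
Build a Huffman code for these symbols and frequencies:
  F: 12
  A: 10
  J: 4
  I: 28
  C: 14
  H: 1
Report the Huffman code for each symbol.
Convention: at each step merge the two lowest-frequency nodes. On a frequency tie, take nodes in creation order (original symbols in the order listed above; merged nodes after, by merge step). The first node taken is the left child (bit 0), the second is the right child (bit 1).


Huffman tree construction:
Step 1: Merge H(1) + J(4) = 5
Step 2: Merge (H+J)(5) + A(10) = 15
Step 3: Merge F(12) + C(14) = 26
Step 4: Merge ((H+J)+A)(15) + (F+C)(26) = 41
Step 5: Merge I(28) + (((H+J)+A)+(F+C))(41) = 69
Read each symbol's code off the tree from the root (left child = 0, right child = 1).

Codes:
  F: 110 (length 3)
  A: 101 (length 3)
  J: 1001 (length 4)
  I: 0 (length 1)
  C: 111 (length 3)
  H: 1000 (length 4)
Average code length: 156/69 = 2.2609 bits/symbol


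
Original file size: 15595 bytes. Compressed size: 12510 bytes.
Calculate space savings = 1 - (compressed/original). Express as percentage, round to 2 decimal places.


ratio = compressed/original = 12510/15595 = 0.80218
savings = 1 - ratio = 1 - 0.80218 = 0.19782
as a percentage: 0.19782 * 100 = 19.78%

Space savings = 1 - 12510/15595 = 19.78%


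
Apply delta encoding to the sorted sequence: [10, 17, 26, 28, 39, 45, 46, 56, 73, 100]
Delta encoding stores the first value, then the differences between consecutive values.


First value: 10
Deltas:
  17 - 10 = 7
  26 - 17 = 9
  28 - 26 = 2
  39 - 28 = 11
  45 - 39 = 6
  46 - 45 = 1
  56 - 46 = 10
  73 - 56 = 17
  100 - 73 = 27


Delta encoded: [10, 7, 9, 2, 11, 6, 1, 10, 17, 27]


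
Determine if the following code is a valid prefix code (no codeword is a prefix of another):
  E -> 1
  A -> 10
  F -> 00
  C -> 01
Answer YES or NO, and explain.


Checking each pair (does one codeword prefix another?):
  E='1' vs A='10': prefix -- VIOLATION

NO -- this is NOT a valid prefix code. E (1) is a prefix of A (10).


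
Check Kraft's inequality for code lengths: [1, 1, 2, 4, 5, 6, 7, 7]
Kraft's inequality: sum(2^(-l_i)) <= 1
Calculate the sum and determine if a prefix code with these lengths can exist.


Sum = 2^(-1) + 2^(-1) + 2^(-2) + 2^(-4) + 2^(-5) + 2^(-6) + 2^(-7) + 2^(-7)
    = 0.5 + 0.5 + 0.25 + 0.0625 + 0.03125 + 0.015625 + 0.0078125 + 0.0078125
    = 176/128 = 1.375
Since 1.375 > 1, Kraft's inequality is NOT satisfied.
A prefix code with these lengths CANNOT exist.

Kraft sum = 1.375. Not satisfied.


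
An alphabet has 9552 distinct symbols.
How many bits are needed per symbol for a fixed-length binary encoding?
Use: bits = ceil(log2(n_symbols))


log2(9552) = 13.2216
Bracket: 2^13 = 8192 < 9552 <= 2^14 = 16384
So ceil(log2(9552)) = 14

bits = ceil(log2(9552)) = ceil(13.2216) = 14 bits


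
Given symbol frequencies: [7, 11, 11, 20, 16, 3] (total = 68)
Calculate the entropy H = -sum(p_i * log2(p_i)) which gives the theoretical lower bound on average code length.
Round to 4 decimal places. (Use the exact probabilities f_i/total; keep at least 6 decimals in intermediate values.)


Per-symbol terms -p_i * log2(p_i) with p_i = f_i/68:
  p = 7/68 = 0.102941: log2(p) = -3.280108, -p*log2(p) = 0.337658
  p = 11/68 = 0.161765: log2(p) = -2.628031, -p*log2(p) = 0.425123
  p = 11/68 = 0.161765: log2(p) = -2.628031, -p*log2(p) = 0.425123
  p = 20/68 = 0.294118: log2(p) = -1.765535, -p*log2(p) = 0.519275
  p = 16/68 = 0.235294: log2(p) = -2.087463, -p*log2(p) = 0.491168
  p = 3/68 = 0.044118: log2(p) = -4.502500, -p*log2(p) = 0.198640
H = 0.337658 + 0.425123 + 0.425123 + 0.519275 + 0.491168 + 0.198640 = 2.396987

H = 2.397 bits/symbol


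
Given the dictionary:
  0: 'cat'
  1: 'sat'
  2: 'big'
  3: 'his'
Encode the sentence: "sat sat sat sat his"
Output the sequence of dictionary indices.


Look up each word in the dictionary:
  'sat' -> 1
  'sat' -> 1
  'sat' -> 1
  'sat' -> 1
  'his' -> 3

Encoded: [1, 1, 1, 1, 3]


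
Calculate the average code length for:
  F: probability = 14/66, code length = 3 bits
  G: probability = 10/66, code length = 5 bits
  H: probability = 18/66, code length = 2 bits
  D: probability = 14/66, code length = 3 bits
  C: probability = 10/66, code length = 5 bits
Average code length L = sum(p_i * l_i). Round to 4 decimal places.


Weighted contributions p_i * l_i:
  F: (14/66) * 3 = 42/66
  G: (10/66) * 5 = 50/66
  H: (18/66) * 2 = 36/66
  D: (14/66) * 3 = 42/66
  C: (10/66) * 5 = 50/66
Sum = (42 + 50 + 36 + 42 + 50)/66 = 220/66

L = 220/66 = 3.3333 bits/symbol


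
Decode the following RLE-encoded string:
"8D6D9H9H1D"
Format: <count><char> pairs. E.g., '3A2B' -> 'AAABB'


Expanding each <count><char> pair:
  8D -> 'DDDDDDDD'
  6D -> 'DDDDDD'
  9H -> 'HHHHHHHHH'
  9H -> 'HHHHHHHHH'
  1D -> 'D'

Decoded = DDDDDDDDDDDDDDHHHHHHHHHHHHHHHHHHD


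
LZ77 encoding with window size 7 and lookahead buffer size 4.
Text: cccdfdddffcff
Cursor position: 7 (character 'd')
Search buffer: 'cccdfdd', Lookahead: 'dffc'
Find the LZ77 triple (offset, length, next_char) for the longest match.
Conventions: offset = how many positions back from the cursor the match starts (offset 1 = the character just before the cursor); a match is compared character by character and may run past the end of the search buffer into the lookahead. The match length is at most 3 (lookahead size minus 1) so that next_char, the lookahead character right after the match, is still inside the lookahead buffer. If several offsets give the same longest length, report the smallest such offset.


Try each offset into the search buffer:
  offset=1 (pos 6, char 'd'): match length 1
  offset=2 (pos 5, char 'd'): match length 1
  offset=3 (pos 4, char 'f'): match length 0
  offset=4 (pos 3, char 'd'): match length 2
  offset=5 (pos 2, char 'c'): match length 0
  offset=6 (pos 1, char 'c'): match length 0
  offset=7 (pos 0, char 'c'): match length 0
Longest match has length 2 at offset 4.
next_char = character at position 7 + 2 = 9 -> 'f'

Best match: offset=4, length=2 (matching 'df' starting at position 3)
LZ77 triple: (4, 2, 'f')


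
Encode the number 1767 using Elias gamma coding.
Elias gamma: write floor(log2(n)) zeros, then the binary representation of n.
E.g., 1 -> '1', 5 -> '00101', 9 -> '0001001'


num_bits = floor(log2(1767)) + 1 = 11
leading_zeros = num_bits - 1 = 10
binary(1767) = 11011100111

Elias gamma(1767) = '0000000000' + '11011100111' = 000000000011011100111 (21 bits)


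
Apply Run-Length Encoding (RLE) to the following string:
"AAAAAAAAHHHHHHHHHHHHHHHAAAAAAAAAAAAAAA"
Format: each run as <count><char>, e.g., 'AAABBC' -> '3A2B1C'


Scanning runs left to right:
  i=0: run of 'A' x 8 -> '8A'
  i=8: run of 'H' x 15 -> '15H'
  i=23: run of 'A' x 15 -> '15A'

RLE = 8A15H15A


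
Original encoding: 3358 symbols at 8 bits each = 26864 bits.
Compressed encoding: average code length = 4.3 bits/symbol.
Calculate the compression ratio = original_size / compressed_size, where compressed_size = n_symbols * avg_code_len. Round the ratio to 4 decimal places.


original_size = n_symbols * orig_bits = 3358 * 8 = 26864 bits
compressed_size = n_symbols * avg_code_len = 3358 * 4.3 = 14439.4 bits
ratio = original_size / compressed_size = 26864 / 14439.4 = 1.8605

Compression ratio = 1.8605


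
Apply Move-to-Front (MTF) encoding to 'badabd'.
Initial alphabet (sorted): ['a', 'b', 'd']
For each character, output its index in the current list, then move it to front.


MTF encoding:
'b': index 1 in ['a', 'b', 'd'] -> ['b', 'a', 'd']
'a': index 1 in ['b', 'a', 'd'] -> ['a', 'b', 'd']
'd': index 2 in ['a', 'b', 'd'] -> ['d', 'a', 'b']
'a': index 1 in ['d', 'a', 'b'] -> ['a', 'd', 'b']
'b': index 2 in ['a', 'd', 'b'] -> ['b', 'a', 'd']
'd': index 2 in ['b', 'a', 'd'] -> ['d', 'b', 'a']


Output: [1, 1, 2, 1, 2, 2]


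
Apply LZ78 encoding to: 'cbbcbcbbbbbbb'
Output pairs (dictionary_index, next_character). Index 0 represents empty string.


LZ78 encoding steps:
Dictionary: {0: ''}
Step 1: w='' (idx 0), next='c' -> output (0, 'c'), add 'c' as idx 1
Step 2: w='' (idx 0), next='b' -> output (0, 'b'), add 'b' as idx 2
Step 3: w='b' (idx 2), next='c' -> output (2, 'c'), add 'bc' as idx 3
Step 4: w='bc' (idx 3), next='b' -> output (3, 'b'), add 'bcb' as idx 4
Step 5: w='b' (idx 2), next='b' -> output (2, 'b'), add 'bb' as idx 5
Step 6: w='bb' (idx 5), next='b' -> output (5, 'b'), add 'bbb' as idx 6
Step 7: w='b' (idx 2), end of input -> output (2, '')


Encoded: [(0, 'c'), (0, 'b'), (2, 'c'), (3, 'b'), (2, 'b'), (5, 'b'), (2, '')]


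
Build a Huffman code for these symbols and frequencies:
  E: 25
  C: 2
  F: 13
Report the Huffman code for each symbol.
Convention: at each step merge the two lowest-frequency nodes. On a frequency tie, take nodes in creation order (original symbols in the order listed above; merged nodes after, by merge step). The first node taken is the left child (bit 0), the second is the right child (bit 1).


Huffman tree construction:
Step 1: Merge C(2) + F(13) = 15
Step 2: Merge (C+F)(15) + E(25) = 40
Read each symbol's code off the tree from the root (left child = 0, right child = 1).

Codes:
  E: 1 (length 1)
  C: 00 (length 2)
  F: 01 (length 2)
Average code length: 55/40 = 1.3750 bits/symbol


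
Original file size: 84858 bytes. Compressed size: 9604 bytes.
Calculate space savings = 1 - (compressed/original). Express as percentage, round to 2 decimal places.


ratio = compressed/original = 9604/84858 = 0.113177
savings = 1 - ratio = 1 - 0.113177 = 0.886823
as a percentage: 0.886823 * 100 = 88.68%

Space savings = 1 - 9604/84858 = 88.68%


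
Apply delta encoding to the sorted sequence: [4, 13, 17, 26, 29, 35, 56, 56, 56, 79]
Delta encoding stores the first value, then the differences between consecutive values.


First value: 4
Deltas:
  13 - 4 = 9
  17 - 13 = 4
  26 - 17 = 9
  29 - 26 = 3
  35 - 29 = 6
  56 - 35 = 21
  56 - 56 = 0
  56 - 56 = 0
  79 - 56 = 23


Delta encoded: [4, 9, 4, 9, 3, 6, 21, 0, 0, 23]


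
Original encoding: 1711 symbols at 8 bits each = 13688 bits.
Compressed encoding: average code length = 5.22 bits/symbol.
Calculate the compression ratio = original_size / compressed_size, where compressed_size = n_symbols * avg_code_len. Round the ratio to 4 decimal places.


original_size = n_symbols * orig_bits = 1711 * 8 = 13688 bits
compressed_size = n_symbols * avg_code_len = 1711 * 5.22 = 8931.42 bits
ratio = original_size / compressed_size = 13688 / 8931.42 = 1.5326

Compression ratio = 1.5326


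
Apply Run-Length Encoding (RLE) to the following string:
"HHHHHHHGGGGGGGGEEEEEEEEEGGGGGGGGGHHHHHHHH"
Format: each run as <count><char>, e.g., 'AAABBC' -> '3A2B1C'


Scanning runs left to right:
  i=0: run of 'H' x 7 -> '7H'
  i=7: run of 'G' x 8 -> '8G'
  i=15: run of 'E' x 9 -> '9E'
  i=24: run of 'G' x 9 -> '9G'
  i=33: run of 'H' x 8 -> '8H'

RLE = 7H8G9E9G8H


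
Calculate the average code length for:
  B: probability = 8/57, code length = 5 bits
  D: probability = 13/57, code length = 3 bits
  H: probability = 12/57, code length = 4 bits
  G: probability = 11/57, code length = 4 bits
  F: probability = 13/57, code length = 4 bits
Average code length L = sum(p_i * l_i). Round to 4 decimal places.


Weighted contributions p_i * l_i:
  B: (8/57) * 5 = 40/57
  D: (13/57) * 3 = 39/57
  H: (12/57) * 4 = 48/57
  G: (11/57) * 4 = 44/57
  F: (13/57) * 4 = 52/57
Sum = (40 + 39 + 48 + 44 + 52)/57 = 223/57

L = 223/57 = 3.9123 bits/symbol


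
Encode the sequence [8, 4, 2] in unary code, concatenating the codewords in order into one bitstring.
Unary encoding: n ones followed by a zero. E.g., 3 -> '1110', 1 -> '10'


Encode each number as n ones followed by a terminating 0:
  8 -> 111111110 (9 bits)
  4 -> 11110 (5 bits)
  2 -> 110 (3 bits)
Total length = 9 + 5 + 3 = 17 bits.

Unary([8, 4, 2]) = 11111111011110110 (17 bits)


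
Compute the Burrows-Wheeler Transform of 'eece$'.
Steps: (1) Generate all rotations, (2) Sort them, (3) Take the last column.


Rotations (sorted):
  0: $eece -> last char: e
  1: ce$ee -> last char: e
  2: e$eec -> last char: c
  3: ece$e -> last char: e
  4: eece$ -> last char: $


BWT = eece$


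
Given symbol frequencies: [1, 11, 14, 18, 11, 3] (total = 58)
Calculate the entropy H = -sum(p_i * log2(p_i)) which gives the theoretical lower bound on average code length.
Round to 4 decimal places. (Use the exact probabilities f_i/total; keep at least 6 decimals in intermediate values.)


Per-symbol terms -p_i * log2(p_i) with p_i = f_i/58:
  p = 1/58 = 0.017241: log2(p) = -5.857981, -p*log2(p) = 0.101000
  p = 11/58 = 0.189655: log2(p) = -2.398549, -p*log2(p) = 0.454897
  p = 14/58 = 0.241379: log2(p) = -2.050626, -p*log2(p) = 0.494979
  p = 18/58 = 0.310345: log2(p) = -1.688056, -p*log2(p) = 0.523879
  p = 11/58 = 0.189655: log2(p) = -2.398549, -p*log2(p) = 0.454897
  p = 3/58 = 0.051724: log2(p) = -4.273018, -p*log2(p) = 0.221018
H = 0.101000 + 0.454897 + 0.494979 + 0.523879 + 0.454897 + 0.221018 = 2.250670

H = 2.2507 bits/symbol


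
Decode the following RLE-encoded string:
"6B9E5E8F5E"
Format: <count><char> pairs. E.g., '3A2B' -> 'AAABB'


Expanding each <count><char> pair:
  6B -> 'BBBBBB'
  9E -> 'EEEEEEEEE'
  5E -> 'EEEEE'
  8F -> 'FFFFFFFF'
  5E -> 'EEEEE'

Decoded = BBBBBBEEEEEEEEEEEEEEFFFFFFFFEEEEE


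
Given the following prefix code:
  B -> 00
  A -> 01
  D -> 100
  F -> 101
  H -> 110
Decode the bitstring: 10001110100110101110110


Decoding step by step:
Bits 100 -> D
Bits 01 -> A
Bits 110 -> H
Bits 100 -> D
Bits 110 -> H
Bits 101 -> F
Bits 110 -> H
Bits 110 -> H


Decoded message: DAHDHFHH


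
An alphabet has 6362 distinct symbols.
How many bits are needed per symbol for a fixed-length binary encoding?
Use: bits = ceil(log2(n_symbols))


log2(6362) = 12.6353
Bracket: 2^12 = 4096 < 6362 <= 2^13 = 8192
So ceil(log2(6362)) = 13

bits = ceil(log2(6362)) = ceil(12.6353) = 13 bits


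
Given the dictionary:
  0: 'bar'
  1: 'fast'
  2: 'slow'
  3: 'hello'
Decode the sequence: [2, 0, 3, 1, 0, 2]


Look up each index in the dictionary:
  2 -> 'slow'
  0 -> 'bar'
  3 -> 'hello'
  1 -> 'fast'
  0 -> 'bar'
  2 -> 'slow'

Decoded: "slow bar hello fast bar slow"


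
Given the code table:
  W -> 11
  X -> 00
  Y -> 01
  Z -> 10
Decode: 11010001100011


Decoding:
11 -> W
01 -> Y
00 -> X
01 -> Y
10 -> Z
00 -> X
11 -> W


Result: WYXYZXW


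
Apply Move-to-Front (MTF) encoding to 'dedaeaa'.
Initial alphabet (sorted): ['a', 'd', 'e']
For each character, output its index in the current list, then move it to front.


MTF encoding:
'd': index 1 in ['a', 'd', 'e'] -> ['d', 'a', 'e']
'e': index 2 in ['d', 'a', 'e'] -> ['e', 'd', 'a']
'd': index 1 in ['e', 'd', 'a'] -> ['d', 'e', 'a']
'a': index 2 in ['d', 'e', 'a'] -> ['a', 'd', 'e']
'e': index 2 in ['a', 'd', 'e'] -> ['e', 'a', 'd']
'a': index 1 in ['e', 'a', 'd'] -> ['a', 'e', 'd']
'a': index 0 in ['a', 'e', 'd'] -> ['a', 'e', 'd']


Output: [1, 2, 1, 2, 2, 1, 0]


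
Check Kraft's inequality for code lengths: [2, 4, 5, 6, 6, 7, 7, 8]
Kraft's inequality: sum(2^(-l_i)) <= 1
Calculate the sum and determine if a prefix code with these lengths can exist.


Sum = 2^(-2) + 2^(-4) + 2^(-5) + 2^(-6) + 2^(-6) + 2^(-7) + 2^(-7) + 2^(-8)
    = 0.25 + 0.0625 + 0.03125 + 0.015625 + 0.015625 + 0.0078125 + 0.0078125 + 0.00390625
    = 101/256 = 0.39453125
Since 0.39453125 <= 1, Kraft's inequality IS satisfied.
A prefix code with these lengths CAN exist.

Kraft sum = 0.39453125. Satisfied.


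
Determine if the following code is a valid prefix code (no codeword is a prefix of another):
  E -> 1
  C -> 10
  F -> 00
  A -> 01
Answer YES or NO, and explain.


Checking each pair (does one codeword prefix another?):
  E='1' vs C='10': prefix -- VIOLATION

NO -- this is NOT a valid prefix code. E (1) is a prefix of C (10).


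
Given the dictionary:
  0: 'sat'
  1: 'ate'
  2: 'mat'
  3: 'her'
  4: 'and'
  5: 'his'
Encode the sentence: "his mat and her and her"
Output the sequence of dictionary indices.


Look up each word in the dictionary:
  'his' -> 5
  'mat' -> 2
  'and' -> 4
  'her' -> 3
  'and' -> 4
  'her' -> 3

Encoded: [5, 2, 4, 3, 4, 3]


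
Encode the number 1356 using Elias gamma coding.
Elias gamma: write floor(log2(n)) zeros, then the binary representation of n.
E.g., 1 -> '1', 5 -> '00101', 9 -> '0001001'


num_bits = floor(log2(1356)) + 1 = 11
leading_zeros = num_bits - 1 = 10
binary(1356) = 10101001100

Elias gamma(1356) = '0000000000' + '10101001100' = 000000000010101001100 (21 bits)


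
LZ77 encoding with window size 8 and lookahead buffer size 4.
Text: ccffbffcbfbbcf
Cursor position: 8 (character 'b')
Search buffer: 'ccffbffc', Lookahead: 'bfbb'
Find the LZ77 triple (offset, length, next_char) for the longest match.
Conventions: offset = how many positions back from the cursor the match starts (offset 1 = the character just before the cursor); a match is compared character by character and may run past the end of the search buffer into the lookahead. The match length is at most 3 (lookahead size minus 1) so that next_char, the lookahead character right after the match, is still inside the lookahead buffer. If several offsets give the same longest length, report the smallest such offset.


Try each offset into the search buffer:
  offset=1 (pos 7, char 'c'): match length 0
  offset=2 (pos 6, char 'f'): match length 0
  offset=3 (pos 5, char 'f'): match length 0
  offset=4 (pos 4, char 'b'): match length 2
  offset=5 (pos 3, char 'f'): match length 0
  offset=6 (pos 2, char 'f'): match length 0
  offset=7 (pos 1, char 'c'): match length 0
  offset=8 (pos 0, char 'c'): match length 0
Longest match has length 2 at offset 4.
next_char = character at position 8 + 2 = 10 -> 'b'

Best match: offset=4, length=2 (matching 'bf' starting at position 4)
LZ77 triple: (4, 2, 'b')


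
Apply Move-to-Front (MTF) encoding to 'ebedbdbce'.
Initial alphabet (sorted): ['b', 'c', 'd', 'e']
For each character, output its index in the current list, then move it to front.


MTF encoding:
'e': index 3 in ['b', 'c', 'd', 'e'] -> ['e', 'b', 'c', 'd']
'b': index 1 in ['e', 'b', 'c', 'd'] -> ['b', 'e', 'c', 'd']
'e': index 1 in ['b', 'e', 'c', 'd'] -> ['e', 'b', 'c', 'd']
'd': index 3 in ['e', 'b', 'c', 'd'] -> ['d', 'e', 'b', 'c']
'b': index 2 in ['d', 'e', 'b', 'c'] -> ['b', 'd', 'e', 'c']
'd': index 1 in ['b', 'd', 'e', 'c'] -> ['d', 'b', 'e', 'c']
'b': index 1 in ['d', 'b', 'e', 'c'] -> ['b', 'd', 'e', 'c']
'c': index 3 in ['b', 'd', 'e', 'c'] -> ['c', 'b', 'd', 'e']
'e': index 3 in ['c', 'b', 'd', 'e'] -> ['e', 'c', 'b', 'd']


Output: [3, 1, 1, 3, 2, 1, 1, 3, 3]


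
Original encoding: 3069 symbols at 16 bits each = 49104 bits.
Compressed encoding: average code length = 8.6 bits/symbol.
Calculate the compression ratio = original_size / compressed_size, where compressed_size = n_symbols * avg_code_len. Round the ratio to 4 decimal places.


original_size = n_symbols * orig_bits = 3069 * 16 = 49104 bits
compressed_size = n_symbols * avg_code_len = 3069 * 8.6 = 26393.4 bits
ratio = original_size / compressed_size = 49104 / 26393.4 = 1.8605

Compression ratio = 1.8605


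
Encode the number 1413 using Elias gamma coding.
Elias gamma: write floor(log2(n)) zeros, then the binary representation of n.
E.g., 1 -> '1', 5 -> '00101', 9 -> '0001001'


num_bits = floor(log2(1413)) + 1 = 11
leading_zeros = num_bits - 1 = 10
binary(1413) = 10110000101

Elias gamma(1413) = '0000000000' + '10110000101' = 000000000010110000101 (21 bits)


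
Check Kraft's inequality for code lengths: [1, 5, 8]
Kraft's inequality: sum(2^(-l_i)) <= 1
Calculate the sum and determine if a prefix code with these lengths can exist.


Sum = 2^(-1) + 2^(-5) + 2^(-8)
    = 0.5 + 0.03125 + 0.00390625
    = 137/256 = 0.53515625
Since 0.53515625 <= 1, Kraft's inequality IS satisfied.
A prefix code with these lengths CAN exist.

Kraft sum = 0.53515625. Satisfied.


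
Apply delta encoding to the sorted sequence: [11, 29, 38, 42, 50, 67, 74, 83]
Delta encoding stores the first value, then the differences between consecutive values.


First value: 11
Deltas:
  29 - 11 = 18
  38 - 29 = 9
  42 - 38 = 4
  50 - 42 = 8
  67 - 50 = 17
  74 - 67 = 7
  83 - 74 = 9


Delta encoded: [11, 18, 9, 4, 8, 17, 7, 9]


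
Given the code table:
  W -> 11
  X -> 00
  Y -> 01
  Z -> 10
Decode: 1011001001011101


Decoding:
10 -> Z
11 -> W
00 -> X
10 -> Z
01 -> Y
01 -> Y
11 -> W
01 -> Y


Result: ZWXZYYWY


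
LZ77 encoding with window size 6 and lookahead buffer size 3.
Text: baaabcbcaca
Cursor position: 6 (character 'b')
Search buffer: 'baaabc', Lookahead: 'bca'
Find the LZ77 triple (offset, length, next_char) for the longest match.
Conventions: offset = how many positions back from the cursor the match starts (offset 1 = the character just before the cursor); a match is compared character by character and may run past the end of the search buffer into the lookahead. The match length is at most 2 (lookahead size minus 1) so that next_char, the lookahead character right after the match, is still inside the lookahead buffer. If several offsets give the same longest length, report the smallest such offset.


Try each offset into the search buffer:
  offset=1 (pos 5, char 'c'): match length 0
  offset=2 (pos 4, char 'b'): match length 2
  offset=3 (pos 3, char 'a'): match length 0
  offset=4 (pos 2, char 'a'): match length 0
  offset=5 (pos 1, char 'a'): match length 0
  offset=6 (pos 0, char 'b'): match length 1
Longest match has length 2 at offset 2.
next_char = character at position 6 + 2 = 8 -> 'a'

Best match: offset=2, length=2 (matching 'bc' starting at position 4)
LZ77 triple: (2, 2, 'a')


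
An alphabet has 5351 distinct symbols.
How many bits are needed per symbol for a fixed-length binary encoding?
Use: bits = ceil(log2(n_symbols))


log2(5351) = 12.3856
Bracket: 2^12 = 4096 < 5351 <= 2^13 = 8192
So ceil(log2(5351)) = 13

bits = ceil(log2(5351)) = ceil(12.3856) = 13 bits


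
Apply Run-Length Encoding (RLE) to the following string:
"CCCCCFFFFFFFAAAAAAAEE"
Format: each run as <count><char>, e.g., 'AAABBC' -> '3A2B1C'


Scanning runs left to right:
  i=0: run of 'C' x 5 -> '5C'
  i=5: run of 'F' x 7 -> '7F'
  i=12: run of 'A' x 7 -> '7A'
  i=19: run of 'E' x 2 -> '2E'

RLE = 5C7F7A2E


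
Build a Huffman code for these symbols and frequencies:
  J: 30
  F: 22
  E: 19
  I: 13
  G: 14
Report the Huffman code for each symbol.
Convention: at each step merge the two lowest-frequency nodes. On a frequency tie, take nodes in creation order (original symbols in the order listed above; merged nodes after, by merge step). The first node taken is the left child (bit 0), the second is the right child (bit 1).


Huffman tree construction:
Step 1: Merge I(13) + G(14) = 27
Step 2: Merge E(19) + F(22) = 41
Step 3: Merge (I+G)(27) + J(30) = 57
Step 4: Merge (E+F)(41) + ((I+G)+J)(57) = 98
Read each symbol's code off the tree from the root (left child = 0, right child = 1).

Codes:
  J: 11 (length 2)
  F: 01 (length 2)
  E: 00 (length 2)
  I: 100 (length 3)
  G: 101 (length 3)
Average code length: 223/98 = 2.2755 bits/symbol


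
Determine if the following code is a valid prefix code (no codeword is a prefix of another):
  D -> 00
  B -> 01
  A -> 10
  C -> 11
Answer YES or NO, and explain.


Checking each pair (does one codeword prefix another?):
  D='00' vs B='01': no prefix
  D='00' vs A='10': no prefix
  D='00' vs C='11': no prefix
  B='01' vs D='00': no prefix
  B='01' vs A='10': no prefix
  B='01' vs C='11': no prefix
  A='10' vs D='00': no prefix
  A='10' vs B='01': no prefix
  A='10' vs C='11': no prefix
  C='11' vs D='00': no prefix
  C='11' vs B='01': no prefix
  C='11' vs A='10': no prefix
No violation found over all pairs.

YES -- this is a valid prefix code. No codeword is a prefix of any other codeword.


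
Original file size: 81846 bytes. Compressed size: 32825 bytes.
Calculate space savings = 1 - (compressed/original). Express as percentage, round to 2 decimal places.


ratio = compressed/original = 32825/81846 = 0.401058
savings = 1 - ratio = 1 - 0.401058 = 0.598942
as a percentage: 0.598942 * 100 = 59.89%

Space savings = 1 - 32825/81846 = 59.89%


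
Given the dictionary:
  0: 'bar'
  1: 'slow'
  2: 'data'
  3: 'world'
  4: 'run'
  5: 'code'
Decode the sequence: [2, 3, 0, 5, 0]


Look up each index in the dictionary:
  2 -> 'data'
  3 -> 'world'
  0 -> 'bar'
  5 -> 'code'
  0 -> 'bar'

Decoded: "data world bar code bar"


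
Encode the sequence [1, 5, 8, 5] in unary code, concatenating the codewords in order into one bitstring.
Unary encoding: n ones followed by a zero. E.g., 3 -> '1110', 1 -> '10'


Encode each number as n ones followed by a terminating 0:
  1 -> 10 (2 bits)
  5 -> 111110 (6 bits)
  8 -> 111111110 (9 bits)
  5 -> 111110 (6 bits)
Total length = 2 + 6 + 9 + 6 = 23 bits.

Unary([1, 5, 8, 5]) = 10111110111111110111110 (23 bits)


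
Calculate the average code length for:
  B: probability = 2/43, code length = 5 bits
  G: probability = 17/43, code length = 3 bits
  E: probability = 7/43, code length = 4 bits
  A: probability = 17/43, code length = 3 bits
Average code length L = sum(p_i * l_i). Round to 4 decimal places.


Weighted contributions p_i * l_i:
  B: (2/43) * 5 = 10/43
  G: (17/43) * 3 = 51/43
  E: (7/43) * 4 = 28/43
  A: (17/43) * 3 = 51/43
Sum = (10 + 51 + 28 + 51)/43 = 140/43

L = 140/43 = 3.2558 bits/symbol


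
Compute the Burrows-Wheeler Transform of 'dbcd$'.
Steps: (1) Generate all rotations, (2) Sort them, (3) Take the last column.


Rotations (sorted):
  0: $dbcd -> last char: d
  1: bcd$d -> last char: d
  2: cd$db -> last char: b
  3: d$dbc -> last char: c
  4: dbcd$ -> last char: $


BWT = ddbc$


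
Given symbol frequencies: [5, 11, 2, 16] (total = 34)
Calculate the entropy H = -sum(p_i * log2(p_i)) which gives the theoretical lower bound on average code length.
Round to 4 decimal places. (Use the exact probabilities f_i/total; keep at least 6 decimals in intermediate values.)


Per-symbol terms -p_i * log2(p_i) with p_i = f_i/34:
  p = 5/34 = 0.147059: log2(p) = -2.765535, -p*log2(p) = 0.406696
  p = 11/34 = 0.323529: log2(p) = -1.628031, -p*log2(p) = 0.526716
  p = 2/34 = 0.058824: log2(p) = -4.087463, -p*log2(p) = 0.240439
  p = 16/34 = 0.470588: log2(p) = -1.087463, -p*log2(p) = 0.511747
H = 0.406696 + 0.526716 + 0.240439 + 0.511747 = 1.685598

H = 1.6856 bits/symbol


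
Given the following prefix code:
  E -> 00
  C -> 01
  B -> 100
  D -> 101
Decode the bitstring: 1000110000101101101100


Decoding step by step:
Bits 100 -> B
Bits 01 -> C
Bits 100 -> B
Bits 00 -> E
Bits 101 -> D
Bits 101 -> D
Bits 101 -> D
Bits 100 -> B


Decoded message: BCBEDDDB


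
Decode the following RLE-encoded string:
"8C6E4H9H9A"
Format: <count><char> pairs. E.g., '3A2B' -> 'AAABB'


Expanding each <count><char> pair:
  8C -> 'CCCCCCCC'
  6E -> 'EEEEEE'
  4H -> 'HHHH'
  9H -> 'HHHHHHHHH'
  9A -> 'AAAAAAAAA'

Decoded = CCCCCCCCEEEEEEHHHHHHHHHHHHHAAAAAAAAA


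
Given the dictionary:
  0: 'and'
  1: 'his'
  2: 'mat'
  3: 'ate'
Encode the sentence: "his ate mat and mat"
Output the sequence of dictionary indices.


Look up each word in the dictionary:
  'his' -> 1
  'ate' -> 3
  'mat' -> 2
  'and' -> 0
  'mat' -> 2

Encoded: [1, 3, 2, 0, 2]


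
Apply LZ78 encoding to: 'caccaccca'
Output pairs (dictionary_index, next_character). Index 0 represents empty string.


LZ78 encoding steps:
Dictionary: {0: ''}
Step 1: w='' (idx 0), next='c' -> output (0, 'c'), add 'c' as idx 1
Step 2: w='' (idx 0), next='a' -> output (0, 'a'), add 'a' as idx 2
Step 3: w='c' (idx 1), next='c' -> output (1, 'c'), add 'cc' as idx 3
Step 4: w='a' (idx 2), next='c' -> output (2, 'c'), add 'ac' as idx 4
Step 5: w='cc' (idx 3), next='a' -> output (3, 'a'), add 'cca' as idx 5


Encoded: [(0, 'c'), (0, 'a'), (1, 'c'), (2, 'c'), (3, 'a')]


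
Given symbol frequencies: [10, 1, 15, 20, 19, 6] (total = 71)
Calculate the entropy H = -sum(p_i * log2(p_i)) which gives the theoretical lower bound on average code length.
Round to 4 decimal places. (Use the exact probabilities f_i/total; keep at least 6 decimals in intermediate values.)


Per-symbol terms -p_i * log2(p_i) with p_i = f_i/71:
  p = 10/71 = 0.140845: log2(p) = -2.827819, -p*log2(p) = 0.398284
  p = 1/71 = 0.014085: log2(p) = -6.149747, -p*log2(p) = 0.086616
  p = 15/71 = 0.211268: log2(p) = -2.242857, -p*log2(p) = 0.473843
  p = 20/71 = 0.281690: log2(p) = -1.827819, -p*log2(p) = 0.514879
  p = 19/71 = 0.267606: log2(p) = -1.901820, -p*log2(p) = 0.508938
  p = 6/71 = 0.084507: log2(p) = -3.564785, -p*log2(p) = 0.301249
H = 0.398284 + 0.086616 + 0.473843 + 0.514879 + 0.508938 + 0.301249 = 2.283809

H = 2.2838 bits/symbol


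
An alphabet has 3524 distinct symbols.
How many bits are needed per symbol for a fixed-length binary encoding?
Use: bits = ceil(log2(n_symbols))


log2(3524) = 11.783
Bracket: 2^11 = 2048 < 3524 <= 2^12 = 4096
So ceil(log2(3524)) = 12

bits = ceil(log2(3524)) = ceil(11.783) = 12 bits


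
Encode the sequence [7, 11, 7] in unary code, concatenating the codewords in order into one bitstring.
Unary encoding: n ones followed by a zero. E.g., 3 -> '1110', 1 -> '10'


Encode each number as n ones followed by a terminating 0:
  7 -> 11111110 (8 bits)
  11 -> 111111111110 (12 bits)
  7 -> 11111110 (8 bits)
Total length = 8 + 12 + 8 = 28 bits.

Unary([7, 11, 7]) = 1111111011111111111011111110 (28 bits)


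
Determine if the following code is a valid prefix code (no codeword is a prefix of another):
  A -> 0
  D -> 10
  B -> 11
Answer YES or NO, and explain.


Checking each pair (does one codeword prefix another?):
  A='0' vs D='10': no prefix
  A='0' vs B='11': no prefix
  D='10' vs A='0': no prefix
  D='10' vs B='11': no prefix
  B='11' vs A='0': no prefix
  B='11' vs D='10': no prefix
No violation found over all pairs.

YES -- this is a valid prefix code. No codeword is a prefix of any other codeword.


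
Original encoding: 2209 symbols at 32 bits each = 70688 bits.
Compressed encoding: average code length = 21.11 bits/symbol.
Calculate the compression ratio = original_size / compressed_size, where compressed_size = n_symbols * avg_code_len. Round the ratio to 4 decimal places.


original_size = n_symbols * orig_bits = 2209 * 32 = 70688 bits
compressed_size = n_symbols * avg_code_len = 2209 * 21.11 = 46631.99 bits
ratio = original_size / compressed_size = 70688 / 46631.99 = 1.5159

Compression ratio = 1.5159


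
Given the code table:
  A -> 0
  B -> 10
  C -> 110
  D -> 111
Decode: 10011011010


Decoding:
10 -> B
0 -> A
110 -> C
110 -> C
10 -> B


Result: BACCB


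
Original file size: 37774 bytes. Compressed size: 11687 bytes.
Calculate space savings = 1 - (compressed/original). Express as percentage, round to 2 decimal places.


ratio = compressed/original = 11687/37774 = 0.309393
savings = 1 - ratio = 1 - 0.309393 = 0.690607
as a percentage: 0.690607 * 100 = 69.06%

Space savings = 1 - 11687/37774 = 69.06%


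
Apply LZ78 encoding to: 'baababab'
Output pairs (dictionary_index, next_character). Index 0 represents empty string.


LZ78 encoding steps:
Dictionary: {0: ''}
Step 1: w='' (idx 0), next='b' -> output (0, 'b'), add 'b' as idx 1
Step 2: w='' (idx 0), next='a' -> output (0, 'a'), add 'a' as idx 2
Step 3: w='a' (idx 2), next='b' -> output (2, 'b'), add 'ab' as idx 3
Step 4: w='ab' (idx 3), next='a' -> output (3, 'a'), add 'aba' as idx 4
Step 5: w='b' (idx 1), end of input -> output (1, '')


Encoded: [(0, 'b'), (0, 'a'), (2, 'b'), (3, 'a'), (1, '')]


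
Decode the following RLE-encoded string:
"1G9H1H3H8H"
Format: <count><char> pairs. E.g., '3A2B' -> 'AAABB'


Expanding each <count><char> pair:
  1G -> 'G'
  9H -> 'HHHHHHHHH'
  1H -> 'H'
  3H -> 'HHH'
  8H -> 'HHHHHHHH'

Decoded = GHHHHHHHHHHHHHHHHHHHHH
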